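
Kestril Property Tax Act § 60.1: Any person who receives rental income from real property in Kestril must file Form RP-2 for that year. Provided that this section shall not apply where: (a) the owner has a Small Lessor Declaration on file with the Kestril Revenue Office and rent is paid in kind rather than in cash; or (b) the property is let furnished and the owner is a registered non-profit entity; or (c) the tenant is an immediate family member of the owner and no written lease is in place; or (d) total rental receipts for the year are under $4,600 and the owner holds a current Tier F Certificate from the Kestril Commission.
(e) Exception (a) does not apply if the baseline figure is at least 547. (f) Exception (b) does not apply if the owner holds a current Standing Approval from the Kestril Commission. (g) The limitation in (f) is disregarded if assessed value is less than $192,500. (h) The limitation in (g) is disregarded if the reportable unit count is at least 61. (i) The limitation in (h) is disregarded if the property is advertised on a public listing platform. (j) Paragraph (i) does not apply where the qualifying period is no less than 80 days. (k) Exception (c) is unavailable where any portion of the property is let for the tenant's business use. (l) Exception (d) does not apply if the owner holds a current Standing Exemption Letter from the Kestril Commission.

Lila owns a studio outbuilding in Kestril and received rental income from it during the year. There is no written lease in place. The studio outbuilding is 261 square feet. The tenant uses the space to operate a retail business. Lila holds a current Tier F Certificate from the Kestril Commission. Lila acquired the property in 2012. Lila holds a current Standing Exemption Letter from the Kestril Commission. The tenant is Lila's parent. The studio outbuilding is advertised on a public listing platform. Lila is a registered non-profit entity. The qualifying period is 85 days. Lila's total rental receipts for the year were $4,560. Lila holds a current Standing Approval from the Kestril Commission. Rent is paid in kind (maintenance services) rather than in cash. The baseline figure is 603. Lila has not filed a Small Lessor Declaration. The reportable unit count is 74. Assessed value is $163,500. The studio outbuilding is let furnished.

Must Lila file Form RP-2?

Exception (a) fails — no Small Lessor Declaration is on file.
Exception (b): the property is let furnished; Lila is a registered non-profit — every condition holds. But applying paragraphs (f)–(j): (f) operates — a current Standing Approval is held. (g) would limit (f) — assessed value is $163,500, less than the $192,500 limit — but (h) sets (g) aside: (h) operates against (g): the reportable unit count is 74, meeting the 61 threshold. (i) applies (the property is publicly advertised), but is itself disapplied by (j): (j) is engaged — the qualifying period is 85 days, meeting the 80 days threshold. (b) is therefore removed.
Exception (c) is satisfied on its face — the tenant is an immediate family member; there is no written lease. However, paragraph (k) must be considered: (k) operates against (c): the space is let for business use. (c) is therefore removed.
All of (d)'s requirements are met (total rental receipts for the year are $4,560, under the $4,600 limit; a current Tier F Certificate is held). But: (l) operates against (d): a current Standing Exemption Letter is held. (d) is therefore removed.
Every exception is unavailable, so the rule governs.

Yes — Lila must file Form RP-2.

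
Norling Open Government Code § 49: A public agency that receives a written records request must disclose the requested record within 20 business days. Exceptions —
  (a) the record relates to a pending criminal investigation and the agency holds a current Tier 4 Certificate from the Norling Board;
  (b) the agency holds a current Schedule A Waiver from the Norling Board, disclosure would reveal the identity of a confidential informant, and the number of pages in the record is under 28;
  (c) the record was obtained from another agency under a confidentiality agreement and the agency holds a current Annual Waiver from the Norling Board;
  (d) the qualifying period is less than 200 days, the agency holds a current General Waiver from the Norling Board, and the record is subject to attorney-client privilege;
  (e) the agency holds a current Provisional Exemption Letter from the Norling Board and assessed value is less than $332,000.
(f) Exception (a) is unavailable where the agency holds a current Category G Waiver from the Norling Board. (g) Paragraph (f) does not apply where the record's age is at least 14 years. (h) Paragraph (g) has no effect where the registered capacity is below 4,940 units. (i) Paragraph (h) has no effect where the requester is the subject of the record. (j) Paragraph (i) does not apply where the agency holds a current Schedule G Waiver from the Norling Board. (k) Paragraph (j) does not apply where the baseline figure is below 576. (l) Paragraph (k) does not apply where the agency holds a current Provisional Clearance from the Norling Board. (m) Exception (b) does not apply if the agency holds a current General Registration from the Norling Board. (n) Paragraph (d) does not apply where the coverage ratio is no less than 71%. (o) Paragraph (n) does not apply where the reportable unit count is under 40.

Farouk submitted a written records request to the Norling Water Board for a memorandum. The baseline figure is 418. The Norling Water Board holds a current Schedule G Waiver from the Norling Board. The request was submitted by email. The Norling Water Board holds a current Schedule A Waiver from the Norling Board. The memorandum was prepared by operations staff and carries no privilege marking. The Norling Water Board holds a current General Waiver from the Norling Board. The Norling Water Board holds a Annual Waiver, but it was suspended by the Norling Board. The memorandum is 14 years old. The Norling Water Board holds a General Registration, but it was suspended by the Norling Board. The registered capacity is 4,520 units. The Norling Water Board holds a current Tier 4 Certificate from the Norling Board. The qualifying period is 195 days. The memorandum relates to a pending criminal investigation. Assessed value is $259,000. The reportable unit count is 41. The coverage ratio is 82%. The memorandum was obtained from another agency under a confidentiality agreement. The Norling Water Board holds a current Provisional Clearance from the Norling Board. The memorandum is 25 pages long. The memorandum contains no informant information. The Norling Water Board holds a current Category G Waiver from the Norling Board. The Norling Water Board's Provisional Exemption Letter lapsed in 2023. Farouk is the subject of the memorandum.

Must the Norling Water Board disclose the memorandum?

Exception (a): the memorandum relates to a pending investigation; a current Tier 4 Certificate is held — every condition holds. But: (f) applies — a current Category G Waiver is held. (g) is triggered (the record's age is 14 years, meeting the 14 years threshold), but is displaced by (h): (h) is engaged — the registered capacity is 4,520 units, below the 4,940 units limit. (i) would limit (h) — Farouk is the subject of the memorandum — but (j) sets (i) aside: (j) applies — a current Schedule G Waiver is held. (k) is engaged (the baseline figure is 418, below the 576 limit), but is itself disapplied by (l): (l) operates against (k): a current Provisional Clearance is held. So (a) is unavailable.
Exception (b) requires that disclosure would reveal the identity of a confidential informant; but the memorandum contains no informant information, so (b) is unavailable.
Exception (c) requires that the agency holds a current Annual Waiver from the Norling Board; but the Annual Waiver is not current, so (c) is unavailable.
Exception (d) requires that the record is subject to attorney-client privilege; but the memorandum carries no privilege marking, so (d) is unavailable.
Exception (e) requires that the agency holds a current Provisional Exemption Letter from the Norling Board; but the Provisional Exemption Letter is not current, so (e) is unavailable.
No exception is made out. the Norling Water Board falls within the general rule.

Yes — the Norling Water Board must disclose the memorandum.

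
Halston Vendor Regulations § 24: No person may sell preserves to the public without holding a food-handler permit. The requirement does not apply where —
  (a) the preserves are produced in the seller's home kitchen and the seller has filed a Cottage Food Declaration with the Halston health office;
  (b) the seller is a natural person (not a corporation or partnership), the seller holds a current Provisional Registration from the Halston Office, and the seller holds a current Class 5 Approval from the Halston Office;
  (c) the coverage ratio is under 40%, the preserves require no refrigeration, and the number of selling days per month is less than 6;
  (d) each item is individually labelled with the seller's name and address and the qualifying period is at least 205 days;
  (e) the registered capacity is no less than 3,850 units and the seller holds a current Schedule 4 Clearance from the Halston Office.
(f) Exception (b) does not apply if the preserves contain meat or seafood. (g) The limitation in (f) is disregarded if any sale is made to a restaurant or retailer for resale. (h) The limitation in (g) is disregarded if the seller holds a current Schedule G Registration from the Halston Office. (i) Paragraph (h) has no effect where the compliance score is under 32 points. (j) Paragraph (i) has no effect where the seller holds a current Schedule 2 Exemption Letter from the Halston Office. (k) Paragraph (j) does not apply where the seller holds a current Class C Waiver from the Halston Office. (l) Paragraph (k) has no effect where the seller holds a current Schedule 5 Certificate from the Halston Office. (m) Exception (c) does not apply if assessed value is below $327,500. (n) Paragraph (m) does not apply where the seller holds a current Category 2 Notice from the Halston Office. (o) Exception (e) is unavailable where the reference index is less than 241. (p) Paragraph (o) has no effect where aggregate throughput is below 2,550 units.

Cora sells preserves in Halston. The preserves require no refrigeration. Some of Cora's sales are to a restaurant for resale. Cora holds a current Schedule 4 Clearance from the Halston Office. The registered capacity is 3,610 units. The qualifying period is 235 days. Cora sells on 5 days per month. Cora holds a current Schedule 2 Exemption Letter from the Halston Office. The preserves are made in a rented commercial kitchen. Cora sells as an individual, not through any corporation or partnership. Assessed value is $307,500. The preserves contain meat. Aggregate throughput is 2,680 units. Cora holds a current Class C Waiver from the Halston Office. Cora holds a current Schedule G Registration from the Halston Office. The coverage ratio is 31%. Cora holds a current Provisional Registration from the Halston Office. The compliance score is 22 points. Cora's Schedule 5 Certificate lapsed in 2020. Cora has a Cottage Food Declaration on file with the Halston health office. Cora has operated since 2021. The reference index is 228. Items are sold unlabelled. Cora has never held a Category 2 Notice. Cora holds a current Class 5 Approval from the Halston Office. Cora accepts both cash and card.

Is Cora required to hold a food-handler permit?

Exception (a) fails — the preserves are made in a commercial kitchen, not a home kitchen.
Exception (b) is satisfied on its face — the seller is a natural person; a current Provisional Registration is held; a current Class 5 Approval is held. As to paragraphs (f)–(l): (f) is engaged (the preserves contain meat), but is itself disapplied by (g): (g) operates — some sales are to a restaurant for resale. (h) would limit (g) — a current Schedule G Registration is held — but (i) sets (h) aside: (i) is triggered — the compliance score is 22 points, under the 32 points limit. (j) operates (a current Schedule 2 Exemption Letter is held), but is displaced by (k): (k) operates against (j): a current Class C Waiver is held. (l) is inapplicable (there is no Schedule 5 Certificate in force), so (k) stands. So (b) applies.
Exception (c) is satisfied on its face — the coverage ratio is 31%, under the 40% limit; the preserves are shelf-stable; the number of selling days per month is 5, less than the 6 limit. But applying paragraphs (m)–(n): (m) operates against (c): assessed value is $307,500, below the $327,500 limit. (n) is not engaged (no current Category 2 Notice is held), so (m) stands. (c) is therefore removed.
Exception (d) fails — items are sold unlabelled.
Exception (e) does not apply: the registered capacity is 3,610 units, short of 3,850 units.

No — exception (b) applies; Cora is not required to hold a food-handler permit.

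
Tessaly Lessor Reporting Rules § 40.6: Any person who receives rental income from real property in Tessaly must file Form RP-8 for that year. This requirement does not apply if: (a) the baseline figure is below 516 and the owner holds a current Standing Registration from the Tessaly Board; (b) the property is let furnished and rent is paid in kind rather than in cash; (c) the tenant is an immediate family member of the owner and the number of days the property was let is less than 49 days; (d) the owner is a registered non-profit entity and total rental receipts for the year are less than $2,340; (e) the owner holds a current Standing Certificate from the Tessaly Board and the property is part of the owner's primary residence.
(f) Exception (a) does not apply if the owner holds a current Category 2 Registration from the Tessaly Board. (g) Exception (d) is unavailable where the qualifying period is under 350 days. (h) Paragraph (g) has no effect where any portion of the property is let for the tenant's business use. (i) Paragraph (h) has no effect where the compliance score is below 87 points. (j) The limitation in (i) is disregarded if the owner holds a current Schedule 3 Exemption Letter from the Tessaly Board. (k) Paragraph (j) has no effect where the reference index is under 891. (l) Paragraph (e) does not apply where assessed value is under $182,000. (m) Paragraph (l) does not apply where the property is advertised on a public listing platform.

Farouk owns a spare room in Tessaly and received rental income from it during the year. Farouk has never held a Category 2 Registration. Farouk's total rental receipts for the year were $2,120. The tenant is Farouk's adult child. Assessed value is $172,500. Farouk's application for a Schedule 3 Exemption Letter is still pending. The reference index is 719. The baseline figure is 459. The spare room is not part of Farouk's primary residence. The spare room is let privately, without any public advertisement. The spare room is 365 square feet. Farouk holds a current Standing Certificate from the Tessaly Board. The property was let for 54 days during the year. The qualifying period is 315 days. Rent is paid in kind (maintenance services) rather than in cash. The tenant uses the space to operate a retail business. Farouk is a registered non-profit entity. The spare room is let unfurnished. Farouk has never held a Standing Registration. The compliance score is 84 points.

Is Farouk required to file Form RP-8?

Exception (a) requires that the owner holds a current Standing Registration from the Tessaly Board; but no current Standing Registration is held, so (a) is unavailable.
Exception (b) does not apply: the property is let unfurnished.
Exception (c) requires that the number of days the property was let is less than 49 days; but the number of days the property was let is 54 days, not less than 49 days, so (c) is unavailable.
All of (d)'s requirements are met (Farouk is a registered non-profit; total rental receipts for the year are $2,120, less than the $2,340 limit). Turning to paragraphs (g)–(k): (g) operates against (d): the qualifying period is 315 days, under the 350 days limit. (h) operates (the space is let for business use), but is itself disapplied by (i): (i) is triggered — the compliance score is 84 points, below the 87 points limit. (j) is not triggered (no current Schedule 3 Exemption Letter is held), so (i) stands. (d) is therefore removed.
Exception (e) does not apply: the spare room is not part of the primary residence.
Every exception is unavailable, so the rule governs.

Yes — Farouk must file Form RP-8.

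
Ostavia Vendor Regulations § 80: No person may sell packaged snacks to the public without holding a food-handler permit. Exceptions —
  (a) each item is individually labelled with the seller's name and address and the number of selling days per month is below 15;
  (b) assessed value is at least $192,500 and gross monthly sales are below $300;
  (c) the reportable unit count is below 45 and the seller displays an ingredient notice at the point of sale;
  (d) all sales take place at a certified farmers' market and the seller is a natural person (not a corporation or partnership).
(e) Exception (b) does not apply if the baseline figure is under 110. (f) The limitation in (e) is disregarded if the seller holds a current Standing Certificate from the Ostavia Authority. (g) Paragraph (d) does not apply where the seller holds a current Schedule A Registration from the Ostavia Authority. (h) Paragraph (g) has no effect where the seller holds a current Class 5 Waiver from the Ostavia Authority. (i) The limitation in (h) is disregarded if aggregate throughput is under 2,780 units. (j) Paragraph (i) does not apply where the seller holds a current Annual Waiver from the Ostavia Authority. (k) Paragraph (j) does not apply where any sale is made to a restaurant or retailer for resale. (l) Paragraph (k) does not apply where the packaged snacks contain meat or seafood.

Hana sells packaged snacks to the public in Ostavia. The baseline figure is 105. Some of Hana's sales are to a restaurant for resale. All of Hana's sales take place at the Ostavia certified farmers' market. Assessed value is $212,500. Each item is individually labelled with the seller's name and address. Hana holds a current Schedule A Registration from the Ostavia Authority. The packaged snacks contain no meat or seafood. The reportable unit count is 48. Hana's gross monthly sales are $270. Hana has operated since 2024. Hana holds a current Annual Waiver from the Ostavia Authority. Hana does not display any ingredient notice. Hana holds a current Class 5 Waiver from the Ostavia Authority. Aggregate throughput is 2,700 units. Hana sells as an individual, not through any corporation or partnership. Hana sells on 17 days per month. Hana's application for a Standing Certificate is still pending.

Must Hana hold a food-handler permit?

Exception (a) does not apply: the number of selling days per month is 17, not below 15.
Exception (b): assessed value is $212,500, meeting the $192,500 threshold; gross monthly sales are $270, below the $300 limit — every condition holds. Turning to paragraphs (e)–(f): (e) operates against (b): the baseline figure is 105, under the 110 limit. (f) is not engaged (there is no Standing Certificate in force), so (e) stands. (b) is therefore removed.
Exception (c) fails — the reportable unit count is 48, not below 45.
Exception (d)'s conditions are all satisfied: all sales are at a certified farmers' market; the seller is a natural person. Turning to paragraphs (g)–(l): (g) operates — a current Schedule A Registration is held. (h) would limit (g) — a current Class 5 Waiver is held — but (i) sets (h) aside: (i) is triggered — aggregate throughput is 2,700 units, under the 2,780 units limit. (j) would limit (i) — a current Annual Waiver is held — but (k) sets (j) aside: (k) is engaged — some sales are to a restaurant for resale. (l), which would lift (k), is not triggered — the packaged snacks contain no meat or seafood. Exception (d) does not apply.
No exception displaces § 80.

Yes — Hana must hold a food-handler permit.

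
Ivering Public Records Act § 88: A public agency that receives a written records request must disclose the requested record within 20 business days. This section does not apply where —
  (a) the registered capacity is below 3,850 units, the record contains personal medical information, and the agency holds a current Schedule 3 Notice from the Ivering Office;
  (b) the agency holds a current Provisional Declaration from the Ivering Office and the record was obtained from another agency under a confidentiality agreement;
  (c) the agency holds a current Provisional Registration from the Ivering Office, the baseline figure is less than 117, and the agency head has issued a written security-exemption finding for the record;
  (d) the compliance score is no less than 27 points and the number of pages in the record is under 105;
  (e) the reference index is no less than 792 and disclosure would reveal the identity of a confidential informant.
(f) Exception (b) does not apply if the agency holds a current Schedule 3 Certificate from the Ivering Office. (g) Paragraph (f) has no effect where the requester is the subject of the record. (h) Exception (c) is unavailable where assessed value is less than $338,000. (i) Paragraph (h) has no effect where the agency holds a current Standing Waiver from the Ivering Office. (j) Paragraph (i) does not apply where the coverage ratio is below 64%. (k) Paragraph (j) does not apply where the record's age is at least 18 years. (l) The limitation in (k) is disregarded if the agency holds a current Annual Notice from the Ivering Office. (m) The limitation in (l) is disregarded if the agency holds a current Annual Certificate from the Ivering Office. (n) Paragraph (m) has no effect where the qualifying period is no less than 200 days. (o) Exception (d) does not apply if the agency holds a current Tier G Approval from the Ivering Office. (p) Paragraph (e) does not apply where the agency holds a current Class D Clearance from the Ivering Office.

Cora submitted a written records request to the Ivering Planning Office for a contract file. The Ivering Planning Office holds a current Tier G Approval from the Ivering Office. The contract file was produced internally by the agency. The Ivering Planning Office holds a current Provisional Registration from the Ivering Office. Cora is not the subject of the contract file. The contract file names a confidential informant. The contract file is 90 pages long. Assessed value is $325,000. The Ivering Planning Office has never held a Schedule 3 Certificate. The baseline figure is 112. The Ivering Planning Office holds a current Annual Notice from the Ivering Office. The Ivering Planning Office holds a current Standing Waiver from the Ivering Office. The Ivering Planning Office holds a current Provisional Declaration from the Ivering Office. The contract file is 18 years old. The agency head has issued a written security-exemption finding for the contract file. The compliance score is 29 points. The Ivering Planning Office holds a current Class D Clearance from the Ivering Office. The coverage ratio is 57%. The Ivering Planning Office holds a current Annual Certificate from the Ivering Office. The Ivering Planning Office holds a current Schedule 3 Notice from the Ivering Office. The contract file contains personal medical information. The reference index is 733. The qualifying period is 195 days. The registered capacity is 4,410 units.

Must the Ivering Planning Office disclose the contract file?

Exception (a) requires that the registered capacity is below 3,850 units; but the registered capacity is 4,410 units, not below 3,850 units, so (a) is unavailable.
Exception (b) fails — the contract file was produced internally.
Exception (c) is satisfied on its face — a current Provisional Registration is held; the baseline figure is 112, less than the 117 limit; a written security-exemption finding has been issued. Applying paragraphs (h)–(n): (h) would limit (c) — assessed value is $325,000, less than the $338,000 limit — but (i) sets (h) aside: (i) operates against (h): a current Standing Waiver is held. (j) is engaged (the coverage ratio is 57%, below the 64% limit), but is itself disapplied by (k): (k) operates against (j): the record's age is 18 years, meeting the 18 years threshold. (l) is triggered (a current Annual Notice is held), but is displaced by (m): (m) operates against (l): a current Annual Certificate is held. (n), which would lift (m), is inapplicable — the qualifying period is 195 days, short of 200 days. (c) remains available.
Exception (d) is satisfied on its face — the compliance score is 29 points, meeting the 27 points threshold; the number of pages in the record is 90, under the 105 limit. However, paragraph (o) must be considered: (o) operates — a current Tier G Approval is held. So (d) is unavailable.
Exception (e) fails — the reference index is 733, short of 792.

No — exception (c) applies; the Ivering Planning Office is not required to disclose the contract file.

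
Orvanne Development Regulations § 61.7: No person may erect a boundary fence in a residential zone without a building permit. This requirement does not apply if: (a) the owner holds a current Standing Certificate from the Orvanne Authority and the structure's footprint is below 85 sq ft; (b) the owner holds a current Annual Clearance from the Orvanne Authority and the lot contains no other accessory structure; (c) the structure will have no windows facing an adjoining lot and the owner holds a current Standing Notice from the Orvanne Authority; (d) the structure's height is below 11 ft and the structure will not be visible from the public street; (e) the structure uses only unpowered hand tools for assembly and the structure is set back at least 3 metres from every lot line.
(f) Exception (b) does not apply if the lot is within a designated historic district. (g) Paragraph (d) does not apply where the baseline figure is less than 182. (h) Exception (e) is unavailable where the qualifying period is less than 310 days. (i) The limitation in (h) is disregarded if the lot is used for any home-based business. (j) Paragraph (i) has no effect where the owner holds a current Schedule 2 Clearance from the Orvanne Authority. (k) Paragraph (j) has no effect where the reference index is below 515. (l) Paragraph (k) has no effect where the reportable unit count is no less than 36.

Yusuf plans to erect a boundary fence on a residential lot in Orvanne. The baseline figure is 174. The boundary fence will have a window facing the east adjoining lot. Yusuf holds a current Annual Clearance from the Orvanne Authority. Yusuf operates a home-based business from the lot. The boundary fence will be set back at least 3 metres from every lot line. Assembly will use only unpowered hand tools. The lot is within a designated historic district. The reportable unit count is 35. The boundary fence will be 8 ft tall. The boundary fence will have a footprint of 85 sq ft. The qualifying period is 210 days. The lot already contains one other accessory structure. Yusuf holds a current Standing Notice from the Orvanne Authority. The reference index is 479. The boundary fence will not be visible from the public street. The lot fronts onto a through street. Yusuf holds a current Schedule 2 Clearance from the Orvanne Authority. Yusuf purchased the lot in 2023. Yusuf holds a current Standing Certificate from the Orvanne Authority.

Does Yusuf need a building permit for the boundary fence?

No — exception (e) applies; Yusuf does not need a building permit.

Exception (a) does not apply: the structure's footprint is 85 sq ft, not below 85 sq ft.
Exception (b) does not apply: the lot already has another accessory structure.
Exception (c) fails — a window faces an adjoining lot.
Exception (d) is satisfied on its face — the structure's height is 8 ft, below the 11 ft limit; the structure will not be visible from the street. But applying paragraph (g): (g) operates against (d): the baseline figure is 174, less than the 182 limit. So (d) is unavailable.
Exception (e)'s conditions are all satisfied: assembly uses only hand tools; the setback is at least 3 m on every side. Under paragraphs (h)–(l): (h) would limit (e) — the qualifying period is 210 days, less than the 310 days limit — but (i) sets (h) aside: (i) applies — a home-based business operates on the lot. (j) would limit (i) — a current Schedule 2 Clearance is held — but (k) sets (j) aside: (k) operates against (j): the reference index is 479, below the 515 limit. (l) is inapplicable (the reportable unit count is 35, short of 36), so (k) stands. So (e) applies.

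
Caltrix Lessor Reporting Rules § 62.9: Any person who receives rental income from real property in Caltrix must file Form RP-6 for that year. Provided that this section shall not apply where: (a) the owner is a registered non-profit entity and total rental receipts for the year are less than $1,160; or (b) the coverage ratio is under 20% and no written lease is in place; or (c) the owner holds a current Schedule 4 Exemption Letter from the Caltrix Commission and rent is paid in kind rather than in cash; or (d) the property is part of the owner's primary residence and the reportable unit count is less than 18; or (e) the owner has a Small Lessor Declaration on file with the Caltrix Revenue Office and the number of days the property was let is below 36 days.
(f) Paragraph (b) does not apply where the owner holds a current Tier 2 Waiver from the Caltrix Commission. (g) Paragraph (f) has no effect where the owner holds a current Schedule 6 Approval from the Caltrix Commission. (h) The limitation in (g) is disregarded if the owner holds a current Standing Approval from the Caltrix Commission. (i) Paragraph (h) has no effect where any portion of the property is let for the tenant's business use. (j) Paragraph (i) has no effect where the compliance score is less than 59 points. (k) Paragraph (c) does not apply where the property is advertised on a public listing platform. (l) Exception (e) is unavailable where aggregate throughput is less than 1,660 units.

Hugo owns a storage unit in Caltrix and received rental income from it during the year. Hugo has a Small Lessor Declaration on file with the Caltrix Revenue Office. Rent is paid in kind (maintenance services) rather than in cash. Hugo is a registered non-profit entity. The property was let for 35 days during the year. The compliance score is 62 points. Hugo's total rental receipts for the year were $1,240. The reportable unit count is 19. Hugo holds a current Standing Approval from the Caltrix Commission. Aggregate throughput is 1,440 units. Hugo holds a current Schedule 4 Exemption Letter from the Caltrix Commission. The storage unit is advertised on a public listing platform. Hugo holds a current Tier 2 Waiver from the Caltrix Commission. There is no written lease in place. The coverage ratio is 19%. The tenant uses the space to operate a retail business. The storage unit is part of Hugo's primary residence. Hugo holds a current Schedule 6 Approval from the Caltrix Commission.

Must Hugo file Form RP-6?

Exception (a) does not apply: total rental receipts for the year are $1,240, not less than $1,160.
Exception (b) is satisfied on its face — the coverage ratio is 19%, under the 20% limit; there is no written lease. Applying paragraphs (f)–(j): (f) operates (a current Tier 2 Waiver is held), but is displaced by (g): (g) operates against (f): a current Schedule 6 Approval is held. (h) would limit (g) — a current Standing Approval is held — but (i) sets (h) aside: (i) operates against (h): the space is let for business use. (j), which would lift (i), is not engaged — the compliance score is 62 points, not less than 59 points. (b) remains available.
All of (c)'s requirements are met (a current Schedule 4 Exemption Letter is held; rent is paid in kind). Turning to paragraph (k): (k) operates against (c): the property is publicly advertised. (c) is therefore removed.
Exception (d) requires that the reportable unit count is less than 18; but the reportable unit count is 19, not less than 18, so (d) is unavailable.
All of (e)'s requirements are met (a Small Lessor Declaration is on file; the number of days the property was let is 35 days, below the 36 days limit). But applying paragraph (l): (l) operates against (e): aggregate throughput is 1,440 units, less than the 1,660 units limit. (e) is therefore removed.

No — exception (b) applies; Hugo is not required to file Form RP-6.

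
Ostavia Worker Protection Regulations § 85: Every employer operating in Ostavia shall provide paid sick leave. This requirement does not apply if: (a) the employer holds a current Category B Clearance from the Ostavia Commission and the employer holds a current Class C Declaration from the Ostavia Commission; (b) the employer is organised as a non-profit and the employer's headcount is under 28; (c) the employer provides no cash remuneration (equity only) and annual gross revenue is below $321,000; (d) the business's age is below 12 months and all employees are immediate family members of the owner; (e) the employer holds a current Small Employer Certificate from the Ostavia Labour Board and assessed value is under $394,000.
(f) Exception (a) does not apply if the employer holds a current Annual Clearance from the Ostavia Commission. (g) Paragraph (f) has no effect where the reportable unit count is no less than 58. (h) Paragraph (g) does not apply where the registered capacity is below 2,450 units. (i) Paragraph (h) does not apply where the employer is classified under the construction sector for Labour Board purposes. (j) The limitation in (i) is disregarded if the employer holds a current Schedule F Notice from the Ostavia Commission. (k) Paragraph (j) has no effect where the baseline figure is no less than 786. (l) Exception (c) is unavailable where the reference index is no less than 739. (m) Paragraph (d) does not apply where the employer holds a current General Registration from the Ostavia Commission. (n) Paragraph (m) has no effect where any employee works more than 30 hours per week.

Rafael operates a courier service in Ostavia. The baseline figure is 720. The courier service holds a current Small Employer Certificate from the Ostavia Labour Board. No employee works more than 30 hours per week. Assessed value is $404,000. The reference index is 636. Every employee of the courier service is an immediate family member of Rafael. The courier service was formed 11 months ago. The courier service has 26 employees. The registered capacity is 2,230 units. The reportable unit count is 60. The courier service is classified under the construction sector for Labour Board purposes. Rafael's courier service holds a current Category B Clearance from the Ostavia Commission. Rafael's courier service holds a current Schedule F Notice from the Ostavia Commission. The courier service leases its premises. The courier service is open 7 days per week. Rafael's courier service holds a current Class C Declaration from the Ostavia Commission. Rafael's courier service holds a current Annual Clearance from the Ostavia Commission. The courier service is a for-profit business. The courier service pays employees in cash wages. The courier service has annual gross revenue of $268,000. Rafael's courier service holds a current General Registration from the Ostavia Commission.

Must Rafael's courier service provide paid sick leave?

All of (a)'s requirements are met (a current Category B Clearance is held; a current Class C Declaration is held). Turning to paragraphs (f)–(k): (f) operates against (a): a current Annual Clearance is held. (g) is triggered (the reportable unit count is 60, meeting the 58 threshold), but is displaced by (h): (h) operates — the registered capacity is 2,230 units, below the 2,450 units limit. (i) operates (the courier service is classified under the construction sector), but yields to (j): (j) operates — a current Schedule F Notice is held. (k), which would lift (j), is inapplicable — the baseline figure is 720, short of 786. (a) is therefore removed.
Exception (b) fails — the employer is for-profit.
Exception (c) does not apply: employees are paid cash wages.
All of (d)'s requirements are met (the business's age is 11 months, below the 12 months limit; every employee is an immediate family member). But applying paragraphs (m)–(n): (m) operates — a current General Registration is held. (n) does not operate here (no employee exceeds 30 hours/week), so (m) stands. So (d) is unavailable.
Exception (e) does not apply: assessed value is $404,000, not under $394,000.
No exception displaces § 85.

Yes — Rafael's courier service must provide paid sick leave.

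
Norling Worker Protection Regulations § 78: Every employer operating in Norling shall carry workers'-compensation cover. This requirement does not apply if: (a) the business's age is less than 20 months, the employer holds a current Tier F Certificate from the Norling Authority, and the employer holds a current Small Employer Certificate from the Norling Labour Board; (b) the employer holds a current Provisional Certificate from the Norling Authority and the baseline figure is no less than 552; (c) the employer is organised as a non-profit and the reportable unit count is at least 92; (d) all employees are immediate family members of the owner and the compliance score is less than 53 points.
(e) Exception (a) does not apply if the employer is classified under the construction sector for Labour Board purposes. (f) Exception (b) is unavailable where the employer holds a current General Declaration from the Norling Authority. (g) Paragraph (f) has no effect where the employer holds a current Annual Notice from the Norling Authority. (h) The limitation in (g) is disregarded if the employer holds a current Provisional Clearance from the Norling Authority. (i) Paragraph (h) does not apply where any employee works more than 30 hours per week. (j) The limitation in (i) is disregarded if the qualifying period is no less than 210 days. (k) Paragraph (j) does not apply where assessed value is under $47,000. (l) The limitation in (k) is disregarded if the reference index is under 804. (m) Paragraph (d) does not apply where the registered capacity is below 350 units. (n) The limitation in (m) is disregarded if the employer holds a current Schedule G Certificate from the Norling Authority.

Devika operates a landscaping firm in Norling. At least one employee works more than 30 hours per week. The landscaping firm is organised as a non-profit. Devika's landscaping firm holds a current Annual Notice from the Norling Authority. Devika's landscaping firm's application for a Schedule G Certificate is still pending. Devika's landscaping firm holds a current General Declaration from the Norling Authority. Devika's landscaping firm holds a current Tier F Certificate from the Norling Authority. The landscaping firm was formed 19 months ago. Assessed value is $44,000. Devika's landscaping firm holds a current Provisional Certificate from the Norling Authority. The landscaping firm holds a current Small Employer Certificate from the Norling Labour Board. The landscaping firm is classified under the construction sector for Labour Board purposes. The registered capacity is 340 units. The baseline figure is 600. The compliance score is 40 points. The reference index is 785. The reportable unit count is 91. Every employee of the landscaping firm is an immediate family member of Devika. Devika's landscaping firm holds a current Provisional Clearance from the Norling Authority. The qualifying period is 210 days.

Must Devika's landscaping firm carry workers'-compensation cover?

Yes — Devika's landscaping firm must carry workers'-compensation cover.

Exception (a) is satisfied on its face — the business's age is 19 months, less than the 20 months limit; a current Tier F Certificate is held; a current Small Employer Certificate is held. Turning to paragraph (e): (e) applies — the landscaping firm is classified under the construction sector. So (a) is unavailable.
Exception (b) is satisfied on its face — a current Provisional Certificate is held; the baseline figure is 600, meeting the 552 threshold. However, paragraphs (f)–(l) must be considered: (f) applies — a current General Declaration is held. (g) would limit (f) — a current Annual Notice is held — but (h) sets (g) aside: (h) operates against (g): a current Provisional Clearance is held. (i) would limit (h) — at least one employee exceeds 30 hours/week — but (j) sets (i) aside: (j) is triggered — the qualifying period is 210 days, meeting the 210 days threshold. (k) applies (assessed value is $44,000, under the $47,000 limit), but yields to (l): (l) operates against (k): the reference index is 785, under the 804 limit. So (b) is unavailable.
Exception (c) fails — the reportable unit count is 91, short of 92.
Exception (d)'s conditions are all satisfied: every employee is an immediate family member; the compliance score is 40 points, less than the 53 points limit. But applying paragraphs (m)–(n): (m) applies — the registered capacity is 340 units, below the 350 units limit. (n) is not triggered (no current Schedule G Certificate is held), so (m) stands. So (d) is unavailable.
No exception displaces § 78.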